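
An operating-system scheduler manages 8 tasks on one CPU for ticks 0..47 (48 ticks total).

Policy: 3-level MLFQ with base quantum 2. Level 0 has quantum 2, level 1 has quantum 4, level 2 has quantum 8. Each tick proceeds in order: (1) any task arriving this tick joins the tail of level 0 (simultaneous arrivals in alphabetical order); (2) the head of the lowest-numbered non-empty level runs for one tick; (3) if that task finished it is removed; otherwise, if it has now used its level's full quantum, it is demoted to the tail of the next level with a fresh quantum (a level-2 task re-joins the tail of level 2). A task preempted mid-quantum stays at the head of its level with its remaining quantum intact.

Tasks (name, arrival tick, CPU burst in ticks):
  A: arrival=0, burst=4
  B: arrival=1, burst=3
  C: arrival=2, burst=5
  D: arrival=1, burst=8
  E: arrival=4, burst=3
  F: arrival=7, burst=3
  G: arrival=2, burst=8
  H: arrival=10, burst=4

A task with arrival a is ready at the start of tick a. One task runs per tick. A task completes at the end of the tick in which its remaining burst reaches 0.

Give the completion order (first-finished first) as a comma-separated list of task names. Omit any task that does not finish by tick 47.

t=0: L0/L1/L2 = A/-/- → run A
t=1: L0/L1/L2 = ABD/-/- → run A
t=2: L0/L1/L2 = BDCG/A/- → run B
t=3: L0/L1/L2 = BDCG/A/- → run B
t=4: L0/L1/L2 = DCGE/AB/- → run D
t=5: L0/L1/L2 = DCGE/AB/- → run D
t=6: L0/L1/L2 = CGE/ABD/- → run C
t=7: L0/L1/L2 = CGEF/ABD/- → run C
t=8: L0/L1/L2 = GEF/ABDC/- → run G
t=9: L0/L1/L2 = GEF/ABDC/- → run G
t=10: L0/L1/L2 = EFH/ABDCG/- → run E
t=11: L0/L1/L2 = EFH/ABDCG/- → run E
t=12: L0/L1/L2 = FH/ABDCGE/- → run F
t=13: L0/L1/L2 = FH/ABDCGE/- → run F
t=14: L0/L1/L2 = H/ABDCGEF/- → run H
t=15: L0/L1/L2 = H/ABDCGEF/- → run H
t=16: L0/L1/L2 = -/ABDCGEFH/- → run A
t=17: L0/L1/L2 = -/ABDCGEFH/- → run A
t=18: L0/L1/L2 = -/BDCGEFH/- → run B
t=19: L0/L1/L2 = -/DCGEFH/- → run D
t=20: L0/L1/L2 = -/DCGEFH/- → run D
t=21: L0/L1/L2 = -/DCGEFH/- → run D
t=22: L0/L1/L2 = -/DCGEFH/- → run D
t=23: L0/L1/L2 = -/CGEFH/D → run C
t=24: L0/L1/L2 = -/CGEFH/D → run C
t=25: L0/L1/L2 = -/CGEFH/D → run C
t=26: L0/L1/L2 = -/GEFH/D → run G
t=27: L0/L1/L2 = -/GEFH/D → run G
t=28: L0/L1/L2 = -/GEFH/D → run G
t=29: L0/L1/L2 = -/GEFH/D → run G
t=30: L0/L1/L2 = -/EFH/DG → run E
t=31: L0/L1/L2 = -/FH/DG → run F
t=32: L0/L1/L2 = -/H/DG → run H
t=33: L0/L1/L2 = -/H/DG → run H
t=34: L0/L1/L2 = -/-/DG → run D
t=35: L0/L1/L2 = -/-/DG → run D
t=36: L0/L1/L2 = -/-/G → run G
t=37: L0/L1/L2 = -/-/G → run G
t=38: (idle)
t=39: (idle)
t=40: (idle)
t=41: (idle)
t=42: (idle)
t=43: (idle)
t=44: (idle)
t=45: (idle)
t=46: (idle)
t=47: (idle)

completion order = A, B, C, E, F, H, D, G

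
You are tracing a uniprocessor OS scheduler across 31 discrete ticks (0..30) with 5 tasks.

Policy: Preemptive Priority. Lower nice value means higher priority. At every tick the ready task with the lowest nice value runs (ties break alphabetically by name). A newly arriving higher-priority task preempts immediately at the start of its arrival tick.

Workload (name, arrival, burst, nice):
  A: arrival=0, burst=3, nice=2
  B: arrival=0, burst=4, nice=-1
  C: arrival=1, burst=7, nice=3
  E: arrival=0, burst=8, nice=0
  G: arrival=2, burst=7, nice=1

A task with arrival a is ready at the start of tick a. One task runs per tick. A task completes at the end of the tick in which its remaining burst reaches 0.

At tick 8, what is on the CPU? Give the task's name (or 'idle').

t=0: ready={A,B,E} → run B
t=1: ready={A,B,C,E} → run B
t=2: ready={A,B,C,E,G} → run B
t=3: ready={A,B,C,E,G} → run B
t=4: ready={A,C,E,G} → run E
t=5: ready={A,C,E,G} → run E
t=6: ready={A,C,E,G} → run E
t=7: ready={A,C,E,G} → run E
t=8: ready={A,C,E,G} → run E
t=9: ready={A,C,E,G} → run E
t=10: ready={A,C,E,G} → run E
t=11: ready={A,C,E,G} → run E
t=12: ready={A,C,G} → run G
t=13: ready={A,C,G} → run G
t=14: ready={A,C,G} → run G
t=15: ready={A,C,G} → run G
t=16: ready={A,C,G} → run G
t=17: ready={A,C,G} → run G
t=18: ready={A,C,G} → run G
t=19: ready={A,C} → run A
t=20: ready={A,C} → run A
t=21: ready={A,C} → run A
t=22: ready={C} → run C
t=23: ready={C} → run C
t=24: ready={C} → run C
t=25: ready={C} → run C
t=26: ready={C} → run C
t=27: ready={C} → run C
t=28: ready={C} → run C
t=29: (idle)
t=30: (idle)

running at tick 8 = E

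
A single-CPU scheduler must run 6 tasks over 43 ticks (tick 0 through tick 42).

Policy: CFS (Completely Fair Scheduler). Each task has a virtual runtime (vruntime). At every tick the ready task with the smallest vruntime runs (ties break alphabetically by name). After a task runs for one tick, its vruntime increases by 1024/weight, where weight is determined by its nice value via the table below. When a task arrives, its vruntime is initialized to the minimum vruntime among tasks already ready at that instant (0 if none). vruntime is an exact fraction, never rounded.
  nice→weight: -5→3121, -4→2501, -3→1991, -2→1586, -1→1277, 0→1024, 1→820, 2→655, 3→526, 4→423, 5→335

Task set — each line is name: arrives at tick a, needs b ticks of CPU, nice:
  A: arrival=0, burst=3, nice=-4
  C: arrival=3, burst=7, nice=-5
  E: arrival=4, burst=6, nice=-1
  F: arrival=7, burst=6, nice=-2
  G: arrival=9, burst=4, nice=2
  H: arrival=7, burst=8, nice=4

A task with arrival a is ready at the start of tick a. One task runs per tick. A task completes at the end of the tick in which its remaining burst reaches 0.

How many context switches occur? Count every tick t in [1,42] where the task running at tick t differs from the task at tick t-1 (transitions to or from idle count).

t=0: vr[A=0] → run A
t=1: vr[A=1024/2501] → run A
t=2: vr[A=2048/2501] → run A
t=3: vr[C=0] → run C
t=4: vr[C=1024/3121 E=1024/3121] → run C
t=5: vr[C=2048/3121 E=1024/3121] → run E
t=6: vr[C=2048/3121 E=4503552/3985517] → run C
t=7: vr[C=3072/3121 E=4503552/3985517 F=3072/3121 H=3072/3121] → run C
t=8: vr[C=4096/3121 E=4503552/3985517 F=3072/3121 H=3072/3121] → run F
t=9: vr[C=4096/3121 E=4503552/3985517 F=4034048/2474953 G=3072/3121 H=3072/3121] → run G
t=10: vr[C=4096/3121 E=4503552/3985517 F=4034048/2474953 G=5208064/2044255 H=3072/3121] → run H
t=11: vr[C=4096/3121 E=4503552/3985517 F=4034048/2474953 G=5208064/2044255 H=4495360/1320183] → run E
t=12: vr[C=4096/3121 E=7699456/3985517 F=4034048/2474953 G=5208064/2044255 H=4495360/1320183] → run C
t=13: vr[C=5120/3121 E=7699456/3985517 F=4034048/2474953 G=5208064/2044255 H=4495360/1320183] → run F
t=14: vr[C=5120/3121 E=7699456/3985517 F=5632000/2474953 G=5208064/2044255 H=4495360/1320183] → run C
t=15: vr[C=6144/3121 E=7699456/3985517 F=5632000/2474953 G=5208064/2044255 H=4495360/1320183] → run E
t=16: vr[C=6144/3121 E=10895360/3985517 F=5632000/2474953 G=5208064/2044255 H=4495360/1320183] → run C
t=17: vr[E=10895360/3985517 F=5632000/2474953 G=5208064/2044255 H=4495360/1320183] → run F
t=18: vr[E=10895360/3985517 F=7229952/2474953 G=5208064/2044255 H=4495360/1320183] → run G
t=19: vr[E=10895360/3985517 F=7229952/2474953 G=8403968/2044255 H=4495360/1320183] → run E
t=20: vr[E=14091264/3985517 F=7229952/2474953 G=8403968/2044255 H=4495360/1320183] → run F
t=21: vr[E=14091264/3985517 F=8827904/2474953 G=8403968/2044255 H=4495360/1320183] → run H
t=22: vr[E=14091264/3985517 F=8827904/2474953 G=8403968/2044255 H=7691264/1320183] → run E
t=23: vr[E=17287168/3985517 F=8827904/2474953 G=8403968/2044255 H=7691264/1320183] → run F
t=24: vr[E=17287168/3985517 F=10425856/2474953 G=8403968/2044255 H=7691264/1320183] → run G
t=25: vr[E=17287168/3985517 F=10425856/2474953 G=11599872/2044255 H=7691264/1320183] → run F
t=26: vr[E=17287168/3985517 G=11599872/2044255 H=7691264/1320183] → run E
t=27: vr[G=11599872/2044255 H=7691264/1320183] → run G
t=28: vr[H=7691264/1320183] → run H
t=29: vr[H=3629056/440061] → run H
t=30: vr[H=14083072/1320183] → run H
t=31: vr[H=17278976/1320183] → run H
t=32: vr[H=6824960/440061] → run H
t=33: vr[H=23670784/1320183] → run H
t=34: (idle)
t=35: (idle)
t=36: (idle)
t=37: (idle)
t=38: (idle)
t=39: (idle)
t=40: (idle)
t=41: (idle)
t=42: (idle)

context switches = 25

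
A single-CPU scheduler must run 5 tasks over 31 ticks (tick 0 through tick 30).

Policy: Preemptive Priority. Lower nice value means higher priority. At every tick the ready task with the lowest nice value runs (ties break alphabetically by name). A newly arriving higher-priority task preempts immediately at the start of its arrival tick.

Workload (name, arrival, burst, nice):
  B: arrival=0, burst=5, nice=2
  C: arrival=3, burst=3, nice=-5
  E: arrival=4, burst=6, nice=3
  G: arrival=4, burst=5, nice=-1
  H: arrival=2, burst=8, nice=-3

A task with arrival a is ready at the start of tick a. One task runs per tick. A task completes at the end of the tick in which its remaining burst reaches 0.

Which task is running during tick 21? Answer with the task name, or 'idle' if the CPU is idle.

running at tick 21 = E

t=0: ready={B} → run B
t=1: ready={B} → run B
t=2: ready={B,H} → run H
t=3: ready={B,C,H} → run C
t=4: ready={B,C,E,G,H} → run C
t=5: ready={B,C,E,G,H} → run C
t=6: ready={B,E,G,H} → run H
t=7: ready={B,E,G,H} → run H
t=8: ready={B,E,G,H} → run H
t=9: ready={B,E,G,H} → run H
t=10: ready={B,E,G,H} → run H
t=11: ready={B,E,G,H} → run H
t=12: ready={B,E,G,H} → run H
t=13: ready={B,E,G} → run G
t=14: ready={B,E,G} → run G
t=15: ready={B,E,G} → run G
t=16: ready={B,E,G} → run G
t=17: ready={B,E,G} → run G
t=18: ready={B,E} → run B
t=19: ready={B,E} → run B
t=20: ready={B,E} → run B
t=21: ready={E} → run E
t=22: ready={E} → run E
t=23: ready={E} → run E
t=24: ready={E} → run E
t=25: ready={E} → run E
t=26: ready={E} → run E
t=27: (idle)
t=28: (idle)
t=29: (idle)
t=30: (idle)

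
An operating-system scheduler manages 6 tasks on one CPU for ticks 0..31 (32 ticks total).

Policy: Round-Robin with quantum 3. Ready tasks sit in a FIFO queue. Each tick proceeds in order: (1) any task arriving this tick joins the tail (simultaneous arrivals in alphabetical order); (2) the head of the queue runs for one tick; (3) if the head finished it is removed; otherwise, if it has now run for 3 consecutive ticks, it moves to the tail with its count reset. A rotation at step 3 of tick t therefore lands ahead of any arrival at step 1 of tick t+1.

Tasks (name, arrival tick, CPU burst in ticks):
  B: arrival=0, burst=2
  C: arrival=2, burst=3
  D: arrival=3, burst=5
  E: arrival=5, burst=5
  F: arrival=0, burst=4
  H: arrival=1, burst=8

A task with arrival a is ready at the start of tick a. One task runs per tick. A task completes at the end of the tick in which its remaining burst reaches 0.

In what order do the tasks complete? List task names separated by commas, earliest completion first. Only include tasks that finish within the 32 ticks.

t=0: queue=[B,F] q_used=0 → run B
t=1: queue=[B,F,H] q_used=1 → run B
t=2: queue=[F,H,C] q_used=0 → run F
t=3: queue=[F,H,C,D] q_used=1 → run F
t=4: queue=[F,H,C,D] q_used=2 → run F
t=5: queue=[H,C,D,F,E] q_used=0 → run H
t=6: queue=[H,C,D,F,E] q_used=1 → run H
t=7: queue=[H,C,D,F,E] q_used=2 → run H
t=8: queue=[C,D,F,E,H] q_used=0 → run C
t=9: queue=[C,D,F,E,H] q_used=1 → run C
t=10: queue=[C,D,F,E,H] q_used=2 → run C
t=11: queue=[D,F,E,H] q_used=0 → run D
t=12: queue=[D,F,E,H] q_used=1 → run D
t=13: queue=[D,F,E,H] q_used=2 → run D
t=14: queue=[F,E,H,D] q_used=0 → run F
t=15: queue=[E,H,D] q_used=0 → run E
t=16: queue=[E,H,D] q_used=1 → run E
t=17: queue=[E,H,D] q_used=2 → run E
t=18: queue=[H,D,E] q_used=0 → run H
t=19: queue=[H,D,E] q_used=1 → run H
t=20: queue=[H,D,E] q_used=2 → run H
t=21: queue=[D,E,H] q_used=0 → run D
t=22: queue=[D,E,H] q_used=1 → run D
t=23: queue=[E,H] q_used=0 → run E
t=24: queue=[E,H] q_used=1 → run E
t=25: queue=[H] q_used=0 → run H
t=26: queue=[H] q_used=1 → run H
t=27: (idle)
t=28: (idle)
t=29: (idle)
t=30: (idle)
t=31: (idle)

completion order = B, C, F, D, E, H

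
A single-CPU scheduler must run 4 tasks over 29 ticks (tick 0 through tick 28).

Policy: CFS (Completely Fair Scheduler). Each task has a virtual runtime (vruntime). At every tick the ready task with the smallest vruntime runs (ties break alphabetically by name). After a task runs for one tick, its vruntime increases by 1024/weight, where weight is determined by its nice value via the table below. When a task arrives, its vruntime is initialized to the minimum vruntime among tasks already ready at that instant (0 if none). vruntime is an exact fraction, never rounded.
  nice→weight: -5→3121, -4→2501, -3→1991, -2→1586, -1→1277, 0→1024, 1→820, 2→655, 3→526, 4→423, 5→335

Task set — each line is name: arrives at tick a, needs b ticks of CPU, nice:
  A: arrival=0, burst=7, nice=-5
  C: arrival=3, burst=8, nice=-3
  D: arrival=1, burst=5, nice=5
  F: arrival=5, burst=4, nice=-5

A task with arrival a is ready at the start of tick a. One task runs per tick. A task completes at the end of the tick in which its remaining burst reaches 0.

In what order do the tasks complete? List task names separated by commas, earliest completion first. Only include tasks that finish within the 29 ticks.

t=0: vr[A=0] → run A
t=1: vr[A=1024/3121 D=1024/3121] → run A
t=2: vr[A=2048/3121 D=1024/3121] → run D
t=3: vr[A=2048/3121 C=2048/3121 D=3538944/1045535] → run A
t=4: vr[A=3072/3121 C=2048/3121 D=3538944/1045535] → run C
t=5: vr[A=3072/3121 C=7273472/6213911 D=3538944/1045535 F=3072/3121] → run A
t=6: vr[A=4096/3121 C=7273472/6213911 D=3538944/1045535 F=3072/3121] → run F
t=7: vr[A=4096/3121 C=7273472/6213911 D=3538944/1045535 F=4096/3121] → run C
t=8: vr[A=4096/3121 C=10469376/6213911 D=3538944/1045535 F=4096/3121] → run A
t=9: vr[A=5120/3121 C=10469376/6213911 D=3538944/1045535 F=4096/3121] → run F
t=10: vr[A=5120/3121 C=10469376/6213911 D=3538944/1045535 F=5120/3121] → run A
t=11: vr[A=6144/3121 C=10469376/6213911 D=3538944/1045535 F=5120/3121] → run F
t=12: vr[A=6144/3121 C=10469376/6213911 D=3538944/1045535 F=6144/3121] → run C
t=13: vr[A=6144/3121 C=13665280/6213911 D=3538944/1045535 F=6144/3121] → run A
t=14: vr[C=13665280/6213911 D=3538944/1045535 F=6144/3121] → run F
t=15: vr[C=13665280/6213911 D=3538944/1045535] → run C
t=16: vr[C=16861184/6213911 D=3538944/1045535] → run C
t=17: vr[C=20057088/6213911 D=3538944/1045535] → run C
t=18: vr[C=23252992/6213911 D=3538944/1045535] → run D
t=19: vr[C=23252992/6213911 D=6734848/1045535] → run C
t=20: vr[C=26448896/6213911 D=6734848/1045535] → run C
t=21: vr[D=6734848/1045535] → run D
t=22: vr[D=9930752/1045535] → run D
t=23: vr[D=13126656/1045535] → run D
t=24: (idle)
t=25: (idle)
t=26: (idle)
t=27: (idle)
t=28: (idle)

completion order = A, F, C, D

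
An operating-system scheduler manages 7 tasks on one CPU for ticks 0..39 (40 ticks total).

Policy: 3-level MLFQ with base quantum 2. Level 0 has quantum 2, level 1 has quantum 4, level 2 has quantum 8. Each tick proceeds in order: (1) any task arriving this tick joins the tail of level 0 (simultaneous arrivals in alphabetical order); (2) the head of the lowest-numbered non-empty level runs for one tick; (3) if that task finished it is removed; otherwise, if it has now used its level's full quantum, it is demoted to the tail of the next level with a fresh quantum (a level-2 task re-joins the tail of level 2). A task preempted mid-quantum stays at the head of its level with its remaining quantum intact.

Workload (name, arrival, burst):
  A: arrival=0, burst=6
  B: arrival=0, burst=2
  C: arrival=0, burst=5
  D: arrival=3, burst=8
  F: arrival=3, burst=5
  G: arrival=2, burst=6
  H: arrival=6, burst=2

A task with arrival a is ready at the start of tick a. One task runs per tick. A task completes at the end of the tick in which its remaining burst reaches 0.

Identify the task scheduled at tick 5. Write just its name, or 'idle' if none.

t=0: L0/L1/L2 = ABC/-/- → run A
t=1: L0/L1/L2 = ABC/-/- → run A
t=2: L0/L1/L2 = BCG/A/- → run B
t=3: L0/L1/L2 = BCGDF/A/- → run B
t=4: L0/L1/L2 = CGDF/A/- → run C
t=5: L0/L1/L2 = CGDF/A/- → run C
t=6: L0/L1/L2 = GDFH/AC/- → run G
t=7: L0/L1/L2 = GDFH/AC/- → run G
t=8: L0/L1/L2 = DFH/ACG/- → run D
t=9: L0/L1/L2 = DFH/ACG/- → run D
t=10: L0/L1/L2 = FH/ACGD/- → run F
t=11: L0/L1/L2 = FH/ACGD/- → run F
t=12: L0/L1/L2 = H/ACGDF/- → run H
t=13: L0/L1/L2 = H/ACGDF/- → run H
t=14: L0/L1/L2 = -/ACGDF/- → run A
t=15: L0/L1/L2 = -/ACGDF/- → run A
t=16: L0/L1/L2 = -/ACGDF/- → run A
t=17: L0/L1/L2 = -/ACGDF/- → run A
t=18: L0/L1/L2 = -/CGDF/- → run C
t=19: L0/L1/L2 = -/CGDF/- → run C
t=20: L0/L1/L2 = -/CGDF/- → run C
t=21: L0/L1/L2 = -/GDF/- → run G
t=22: L0/L1/L2 = -/GDF/- → run G
t=23: L0/L1/L2 = -/GDF/- → run G
t=24: L0/L1/L2 = -/GDF/- → run G
t=25: L0/L1/L2 = -/DF/- → run D
t=26: L0/L1/L2 = -/DF/- → run D
t=27: L0/L1/L2 = -/DF/- → run D
t=28: L0/L1/L2 = -/DF/- → run D
t=29: L0/L1/L2 = -/F/D → run F
t=30: L0/L1/L2 = -/F/D → run F
t=31: L0/L1/L2 = -/F/D → run F
t=32: L0/L1/L2 = -/-/D → run D
t=33: L0/L1/L2 = -/-/D → run D
t=34: (idle)
t=35: (idle)
t=36: (idle)
t=37: (idle)
t=38: (idle)
t=39: (idle)

running at tick 5 = C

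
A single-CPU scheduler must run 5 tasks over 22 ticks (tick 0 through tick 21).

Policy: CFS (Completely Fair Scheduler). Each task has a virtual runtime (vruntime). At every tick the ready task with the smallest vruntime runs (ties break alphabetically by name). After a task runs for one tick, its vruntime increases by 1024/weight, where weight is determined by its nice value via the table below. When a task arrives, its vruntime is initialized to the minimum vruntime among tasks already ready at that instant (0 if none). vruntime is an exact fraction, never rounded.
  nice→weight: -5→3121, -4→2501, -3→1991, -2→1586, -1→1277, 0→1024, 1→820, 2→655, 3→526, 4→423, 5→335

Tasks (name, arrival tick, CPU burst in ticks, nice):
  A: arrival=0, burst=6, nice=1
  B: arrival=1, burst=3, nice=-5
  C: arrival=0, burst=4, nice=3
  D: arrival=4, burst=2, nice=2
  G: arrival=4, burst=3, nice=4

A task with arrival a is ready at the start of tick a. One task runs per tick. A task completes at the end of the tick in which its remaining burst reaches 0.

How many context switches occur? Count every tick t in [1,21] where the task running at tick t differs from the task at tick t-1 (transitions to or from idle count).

context switches = 17

t=0: vr[A=0 C=0] → run A
t=1: vr[A=256/205 B=0 C=0] → run B
t=2: vr[A=256/205 B=1024/3121 C=0] → run C
t=3: vr[A=256/205 B=1024/3121 C=512/263] → run B
t=4: vr[A=256/205 B=2048/3121 C=512/263 D=2048/3121 G=2048/3121] → run B
t=5: vr[A=256/205 C=512/263 D=2048/3121 G=2048/3121] → run D
t=6: vr[A=256/205 C=512/263 D=4537344/2044255 G=2048/3121] → run G
t=7: vr[A=256/205 C=512/263 D=4537344/2044255 G=4062208/1320183] → run A
t=8: vr[A=512/205 C=512/263 D=4537344/2044255 G=4062208/1320183] → run C
t=9: vr[A=512/205 C=1024/263 D=4537344/2044255 G=4062208/1320183] → run D
t=10: vr[A=512/205 C=1024/263 G=4062208/1320183] → run A
t=11: vr[A=768/205 C=1024/263 G=4062208/1320183] → run G
t=12: vr[A=768/205 C=1024/263 G=7258112/1320183] → run A
t=13: vr[A=1024/205 C=1024/263 G=7258112/1320183] → run C
t=14: vr[A=1024/205 C=1536/263 G=7258112/1320183] → run A
t=15: vr[A=256/41 C=1536/263 G=7258112/1320183] → run G
t=16: vr[A=256/41 C=1536/263] → run C
t=17: vr[A=256/41] → run A
t=18: (idle)
t=19: (idle)
t=20: (idle)
t=21: (idle)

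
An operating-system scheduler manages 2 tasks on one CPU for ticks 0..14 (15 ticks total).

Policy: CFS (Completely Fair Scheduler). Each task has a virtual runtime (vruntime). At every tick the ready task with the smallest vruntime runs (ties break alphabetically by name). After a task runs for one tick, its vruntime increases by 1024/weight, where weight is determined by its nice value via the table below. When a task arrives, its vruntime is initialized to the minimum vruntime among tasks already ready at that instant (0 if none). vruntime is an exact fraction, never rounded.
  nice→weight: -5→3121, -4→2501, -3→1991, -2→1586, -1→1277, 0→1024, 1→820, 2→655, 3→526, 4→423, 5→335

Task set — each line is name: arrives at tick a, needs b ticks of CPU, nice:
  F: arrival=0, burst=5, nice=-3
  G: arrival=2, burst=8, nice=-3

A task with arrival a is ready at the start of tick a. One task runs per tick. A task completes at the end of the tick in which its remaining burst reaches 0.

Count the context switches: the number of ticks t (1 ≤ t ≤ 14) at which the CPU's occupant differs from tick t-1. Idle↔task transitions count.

context switches = 6

t=0: vr[F=0] → run F
t=1: vr[F=1024/1991] → run F
t=2: vr[F=2048/1991 G=2048/1991] → run F
t=3: vr[F=3072/1991 G=2048/1991] → run G
t=4: vr[F=3072/1991 G=3072/1991] → run F
t=5: vr[F=4096/1991 G=3072/1991] → run G
t=6: vr[F=4096/1991 G=4096/1991] → run F
t=7: vr[G=4096/1991] → run G
t=8: vr[G=5120/1991] → run G
t=9: vr[G=6144/1991] → run G
t=10: vr[G=7168/1991] → run G
t=11: vr[G=8192/1991] → run G
t=12: vr[G=9216/1991] → run G
t=13: (idle)
t=14: (idle)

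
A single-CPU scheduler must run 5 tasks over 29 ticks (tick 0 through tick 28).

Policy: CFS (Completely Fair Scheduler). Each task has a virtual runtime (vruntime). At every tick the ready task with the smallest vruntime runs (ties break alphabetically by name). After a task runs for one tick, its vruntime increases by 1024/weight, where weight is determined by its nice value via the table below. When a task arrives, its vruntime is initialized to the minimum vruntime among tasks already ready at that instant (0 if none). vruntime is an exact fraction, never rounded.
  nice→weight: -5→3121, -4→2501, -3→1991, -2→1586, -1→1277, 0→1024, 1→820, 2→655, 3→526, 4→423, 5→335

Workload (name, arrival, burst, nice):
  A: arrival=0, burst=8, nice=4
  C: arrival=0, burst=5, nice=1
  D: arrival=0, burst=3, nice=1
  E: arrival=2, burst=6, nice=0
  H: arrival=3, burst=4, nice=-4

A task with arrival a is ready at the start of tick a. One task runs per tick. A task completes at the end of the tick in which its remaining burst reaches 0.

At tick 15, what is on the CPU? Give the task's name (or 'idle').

running at tick 15 = E

t=0: vr[A=0 C=0 D=0] → run A
t=1: vr[A=1024/423 C=0 D=0] → run C
t=2: vr[A=1024/423 C=256/205 D=0 E=0] → run D
t=3: vr[A=1024/423 C=256/205 D=256/205 E=0 H=0] → run E
t=4: vr[A=1024/423 C=256/205 D=256/205 E=1 H=0] → run H
t=5: vr[A=1024/423 C=256/205 D=256/205 E=1 H=1024/2501] → run H
t=6: vr[A=1024/423 C=256/205 D=256/205 E=1 H=2048/2501] → run H
t=7: vr[A=1024/423 C=256/205 D=256/205 E=1 H=3072/2501] → run E
t=8: vr[A=1024/423 C=256/205 D=256/205 E=2 H=3072/2501] → run H
t=9: vr[A=1024/423 C=256/205 D=256/205 E=2] → run C
t=10: vr[A=1024/423 C=512/205 D=256/205 E=2] → run D
t=11: vr[A=1024/423 C=512/205 D=512/205 E=2] → run E
t=12: vr[A=1024/423 C=512/205 D=512/205 E=3] → run A
t=13: vr[A=2048/423 C=512/205 D=512/205 E=3] → run C
t=14: vr[A=2048/423 C=768/205 D=512/205 E=3] → run D
t=15: vr[A=2048/423 C=768/205 E=3] → run E
t=16: vr[A=2048/423 C=768/205 E=4] → run C
t=17: vr[A=2048/423 C=1024/205 E=4] → run E
t=18: vr[A=2048/423 C=1024/205 E=5] → run A
t=19: vr[A=1024/141 C=1024/205 E=5] → run C
t=20: vr[A=1024/141 E=5] → run E
t=21: vr[A=1024/141] → run A
t=22: vr[A=4096/423] → run A
t=23: vr[A=5120/423] → run A
t=24: vr[A=2048/141] → run A
t=25: vr[A=7168/423] → run A
t=26: (idle)
t=27: (idle)
t=28: (idle)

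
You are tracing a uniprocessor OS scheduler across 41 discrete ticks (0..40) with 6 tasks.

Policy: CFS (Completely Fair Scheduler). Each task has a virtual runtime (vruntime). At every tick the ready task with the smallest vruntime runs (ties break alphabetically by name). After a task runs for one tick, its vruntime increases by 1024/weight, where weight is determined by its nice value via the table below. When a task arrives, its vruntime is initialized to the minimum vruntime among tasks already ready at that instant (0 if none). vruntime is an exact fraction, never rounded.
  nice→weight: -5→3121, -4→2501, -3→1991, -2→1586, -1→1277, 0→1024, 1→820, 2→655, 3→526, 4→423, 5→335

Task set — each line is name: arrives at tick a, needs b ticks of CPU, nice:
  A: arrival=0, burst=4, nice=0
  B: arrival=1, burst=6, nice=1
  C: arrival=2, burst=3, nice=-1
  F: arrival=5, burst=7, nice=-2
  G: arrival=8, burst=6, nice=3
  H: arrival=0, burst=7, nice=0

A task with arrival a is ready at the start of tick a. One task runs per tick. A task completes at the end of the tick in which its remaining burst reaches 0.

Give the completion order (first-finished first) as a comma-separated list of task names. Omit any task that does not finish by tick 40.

t=0: vr[A=0 H=0] → run A
t=1: vr[A=1 B=0 H=0] → run B
t=2: vr[A=1 B=256/205 C=0 H=0] → run C
t=3: vr[A=1 B=256/205 C=1024/1277 H=0] → run H
t=4: vr[A=1 B=256/205 C=1024/1277 H=1] → run C
t=5: vr[A=1 B=256/205 C=2048/1277 F=1 H=1] → run A
t=6: vr[A=2 B=256/205 C=2048/1277 F=1 H=1] → run F
t=7: vr[A=2 B=256/205 C=2048/1277 F=1305/793 H=1] → run H
t=8: vr[A=2 B=256/205 C=2048/1277 F=1305/793 G=256/205 H=2] → run B
t=9: vr[A=2 B=512/205 C=2048/1277 F=1305/793 G=256/205 H=2] → run G
t=10: vr[A=2 B=512/205 C=2048/1277 F=1305/793 G=172288/53915 H=2] → run C
t=11: vr[A=2 B=512/205 F=1305/793 G=172288/53915 H=2] → run F
t=12: vr[A=2 B=512/205 F=1817/793 G=172288/53915 H=2] → run A
t=13: vr[A=3 B=512/205 F=1817/793 G=172288/53915 H=2] → run H
t=14: vr[A=3 B=512/205 F=1817/793 G=172288/53915 H=3] → run F
t=15: vr[A=3 B=512/205 F=2329/793 G=172288/53915 H=3] → run B
t=16: vr[A=3 B=768/205 F=2329/793 G=172288/53915 H=3] → run F
t=17: vr[A=3 B=768/205 F=2841/793 G=172288/53915 H=3] → run A
t=18: vr[B=768/205 F=2841/793 G=172288/53915 H=3] → run H
t=19: vr[B=768/205 F=2841/793 G=172288/53915 H=4] → run G
t=20: vr[B=768/205 F=2841/793 G=277248/53915 H=4] → run F
t=21: vr[B=768/205 F=3353/793 G=277248/53915 H=4] → run B
t=22: vr[B=1024/205 F=3353/793 G=277248/53915 H=4] → run H
t=23: vr[B=1024/205 F=3353/793 G=277248/53915 H=5] → run F
t=24: vr[B=1024/205 F=3865/793 G=277248/53915 H=5] → run F
t=25: vr[B=1024/205 G=277248/53915 H=5] → run B
t=26: vr[B=256/41 G=277248/53915 H=5] → run H
t=27: vr[B=256/41 G=277248/53915 H=6] → run G
t=28: vr[B=256/41 G=382208/53915 H=6] → run H
t=29: vr[B=256/41 G=382208/53915] → run B
t=30: vr[G=382208/53915] → run G
t=31: vr[G=487168/53915] → run G
t=32: vr[G=592128/53915] → run G
t=33: (idle)
t=34: (idle)
t=35: (idle)
t=36: (idle)
t=37: (idle)
t=38: (idle)
t=39: (idle)
t=40: (idle)

completion order = C, A, F, H, B, G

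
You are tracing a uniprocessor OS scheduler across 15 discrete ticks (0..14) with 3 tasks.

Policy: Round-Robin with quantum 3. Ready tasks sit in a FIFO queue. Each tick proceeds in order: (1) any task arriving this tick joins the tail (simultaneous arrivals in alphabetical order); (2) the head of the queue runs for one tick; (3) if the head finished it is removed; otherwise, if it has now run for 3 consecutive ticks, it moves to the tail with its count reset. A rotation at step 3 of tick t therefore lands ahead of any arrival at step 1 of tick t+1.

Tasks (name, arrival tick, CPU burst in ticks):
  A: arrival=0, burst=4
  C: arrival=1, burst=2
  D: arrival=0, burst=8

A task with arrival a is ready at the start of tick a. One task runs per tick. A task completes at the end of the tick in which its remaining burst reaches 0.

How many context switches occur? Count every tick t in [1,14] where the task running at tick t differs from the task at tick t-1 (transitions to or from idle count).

context switches = 5

t=0: queue=[A,D] q_used=0 → run A
t=1: queue=[A,D,C] q_used=1 → run A
t=2: queue=[A,D,C] q_used=2 → run A
t=3: queue=[D,C,A] q_used=0 → run D
t=4: queue=[D,C,A] q_used=1 → run D
t=5: queue=[D,C,A] q_used=2 → run D
t=6: queue=[C,A,D] q_used=0 → run C
t=7: queue=[C,A,D] q_used=1 → run C
t=8: queue=[A,D] q_used=0 → run A
t=9: queue=[D] q_used=0 → run D
t=10: queue=[D] q_used=1 → run D
t=11: queue=[D] q_used=2 → run D
t=12: queue=[D] q_used=0 → run D
t=13: queue=[D] q_used=1 → run D
t=14: (idle)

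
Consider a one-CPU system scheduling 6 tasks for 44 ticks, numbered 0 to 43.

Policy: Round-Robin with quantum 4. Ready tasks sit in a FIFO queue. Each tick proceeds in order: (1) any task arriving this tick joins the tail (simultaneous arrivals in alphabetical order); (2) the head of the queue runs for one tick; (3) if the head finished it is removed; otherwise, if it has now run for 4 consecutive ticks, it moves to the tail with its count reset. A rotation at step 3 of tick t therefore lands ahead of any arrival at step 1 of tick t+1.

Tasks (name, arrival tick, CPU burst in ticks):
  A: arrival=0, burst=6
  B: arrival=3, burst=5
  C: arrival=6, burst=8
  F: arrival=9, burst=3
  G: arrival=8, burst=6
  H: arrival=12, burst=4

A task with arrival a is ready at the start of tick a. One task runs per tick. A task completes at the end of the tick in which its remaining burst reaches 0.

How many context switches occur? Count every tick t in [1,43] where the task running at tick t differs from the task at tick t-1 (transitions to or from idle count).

t=0: queue=[A] q_used=0 → run A
t=1: queue=[A] q_used=1 → run A
t=2: queue=[A] q_used=2 → run A
t=3: queue=[A,B] q_used=3 → run A
t=4: queue=[B,A] q_used=0 → run B
t=5: queue=[B,A] q_used=1 → run B
t=6: queue=[B,A,C] q_used=2 → run B
t=7: queue=[B,A,C] q_used=3 → run B
t=8: queue=[A,C,B,G] q_used=0 → run A
t=9: queue=[A,C,B,G,F] q_used=1 → run A
t=10: queue=[C,B,G,F] q_used=0 → run C
t=11: queue=[C,B,G,F] q_used=1 → run C
t=12: queue=[C,B,G,F,H] q_used=2 → run C
t=13: queue=[C,B,G,F,H] q_used=3 → run C
t=14: queue=[B,G,F,H,C] q_used=0 → run B
t=15: queue=[G,F,H,C] q_used=0 → run G
t=16: queue=[G,F,H,C] q_used=1 → run G
t=17: queue=[G,F,H,C] q_used=2 → run G
t=18: queue=[G,F,H,C] q_used=3 → run G
t=19: queue=[F,H,C,G] q_used=0 → run F
t=20: queue=[F,H,C,G] q_used=1 → run F
t=21: queue=[F,H,C,G] q_used=2 → run F
t=22: queue=[H,C,G] q_used=0 → run H
t=23: queue=[H,C,G] q_used=1 → run H
t=24: queue=[H,C,G] q_used=2 → run H
t=25: queue=[H,C,G] q_used=3 → run H
t=26: queue=[C,G] q_used=0 → run C
t=27: queue=[C,G] q_used=1 → run C
t=28: queue=[C,G] q_used=2 → run C
t=29: queue=[C,G] q_used=3 → run C
t=30: queue=[G] q_used=0 → run G
t=31: queue=[G] q_used=1 → run G
t=32: (idle)
t=33: (idle)
t=34: (idle)
t=35: (idle)
t=36: (idle)
t=37: (idle)
t=38: (idle)
t=39: (idle)
t=40: (idle)
t=41: (idle)
t=42: (idle)
t=43: (idle)

context switches = 10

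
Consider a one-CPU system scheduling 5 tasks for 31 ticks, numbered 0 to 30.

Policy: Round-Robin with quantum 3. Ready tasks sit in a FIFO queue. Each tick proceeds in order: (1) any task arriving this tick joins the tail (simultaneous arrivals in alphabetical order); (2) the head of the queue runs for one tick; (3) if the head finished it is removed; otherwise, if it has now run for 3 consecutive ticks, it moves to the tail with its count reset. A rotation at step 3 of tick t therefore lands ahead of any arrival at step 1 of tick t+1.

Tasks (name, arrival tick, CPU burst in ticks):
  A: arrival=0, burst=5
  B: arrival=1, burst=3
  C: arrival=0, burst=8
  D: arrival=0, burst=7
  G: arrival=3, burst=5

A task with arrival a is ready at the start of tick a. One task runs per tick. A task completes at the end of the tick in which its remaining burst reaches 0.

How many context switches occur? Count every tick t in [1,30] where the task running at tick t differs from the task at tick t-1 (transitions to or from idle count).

context switches = 11

t=0: queue=[A,C,D] q_used=0 → run A
t=1: queue=[A,C,D,B] q_used=1 → run A
t=2: queue=[A,C,D,B] q_used=2 → run A
t=3: queue=[C,D,B,A,G] q_used=0 → run C
t=4: queue=[C,D,B,A,G] q_used=1 → run C
t=5: queue=[C,D,B,A,G] q_used=2 → run C
t=6: queue=[D,B,A,G,C] q_used=0 → run D
t=7: queue=[D,B,A,G,C] q_used=1 → run D
t=8: queue=[D,B,A,G,C] q_used=2 → run D
t=9: queue=[B,A,G,C,D] q_used=0 → run B
t=10: queue=[B,A,G,C,D] q_used=1 → run B
t=11: queue=[B,A,G,C,D] q_used=2 → run B
t=12: queue=[A,G,C,D] q_used=0 → run A
t=13: queue=[A,G,C,D] q_used=1 → run A
t=14: queue=[G,C,D] q_used=0 → run G
t=15: queue=[G,C,D] q_used=1 → run G
t=16: queue=[G,C,D] q_used=2 → run G
t=17: queue=[C,D,G] q_used=0 → run C
t=18: queue=[C,D,G] q_used=1 → run C
t=19: queue=[C,D,G] q_used=2 → run C
t=20: queue=[D,G,C] q_used=0 → run D
t=21: queue=[D,G,C] q_used=1 → run D
t=22: queue=[D,G,C] q_used=2 → run D
t=23: queue=[G,C,D] q_used=0 → run G
t=24: queue=[G,C,D] q_used=1 → run G
t=25: queue=[C,D] q_used=0 → run C
t=26: queue=[C,D] q_used=1 → run C
t=27: queue=[D] q_used=0 → run D
t=28: (idle)
t=29: (idle)
t=30: (idle)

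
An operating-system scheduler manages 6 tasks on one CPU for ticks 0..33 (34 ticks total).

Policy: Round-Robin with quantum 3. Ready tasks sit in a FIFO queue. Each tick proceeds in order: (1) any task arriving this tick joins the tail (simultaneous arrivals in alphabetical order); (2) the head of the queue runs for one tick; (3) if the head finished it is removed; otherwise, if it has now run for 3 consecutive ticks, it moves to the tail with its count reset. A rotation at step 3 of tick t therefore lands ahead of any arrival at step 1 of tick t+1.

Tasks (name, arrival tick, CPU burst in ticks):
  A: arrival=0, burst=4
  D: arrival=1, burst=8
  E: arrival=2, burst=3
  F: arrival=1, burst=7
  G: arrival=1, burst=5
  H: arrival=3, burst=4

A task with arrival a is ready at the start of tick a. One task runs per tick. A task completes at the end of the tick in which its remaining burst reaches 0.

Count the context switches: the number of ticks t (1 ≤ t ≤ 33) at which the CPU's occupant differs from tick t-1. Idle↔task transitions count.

context switches = 13

t=0: queue=[A] q_used=0 → run A
t=1: queue=[A,D,F,G] q_used=1 → run A
t=2: queue=[A,D,F,G,E] q_used=2 → run A
t=3: queue=[D,F,G,E,A,H] q_used=0 → run D
t=4: queue=[D,F,G,E,A,H] q_used=1 → run D
t=5: queue=[D,F,G,E,A,H] q_used=2 → run D
t=6: queue=[F,G,E,A,H,D] q_used=0 → run F
t=7: queue=[F,G,E,A,H,D] q_used=1 → run F
t=8: queue=[F,G,E,A,H,D] q_used=2 → run F
t=9: queue=[G,E,A,H,D,F] q_used=0 → run G
t=10: queue=[G,E,A,H,D,F] q_used=1 → run G
t=11: queue=[G,E,A,H,D,F] q_used=2 → run G
t=12: queue=[E,A,H,D,F,G] q_used=0 → run E
t=13: queue=[E,A,H,D,F,G] q_used=1 → run E
t=14: queue=[E,A,H,D,F,G] q_used=2 → run E
t=15: queue=[A,H,D,F,G] q_used=0 → run A
t=16: queue=[H,D,F,G] q_used=0 → run H
t=17: queue=[H,D,F,G] q_used=1 → run H
t=18: queue=[H,D,F,G] q_used=2 → run H
t=19: queue=[D,F,G,H] q_used=0 → run D
t=20: queue=[D,F,G,H] q_used=1 → run D
t=21: queue=[D,F,G,H] q_used=2 → run D
t=22: queue=[F,G,H,D] q_used=0 → run F
t=23: queue=[F,G,H,D] q_used=1 → run F
t=24: queue=[F,G,H,D] q_used=2 → run F
t=25: queue=[G,H,D,F] q_used=0 → run G
t=26: queue=[G,H,D,F] q_used=1 → run G
t=27: queue=[H,D,F] q_used=0 → run H
t=28: queue=[D,F] q_used=0 → run D
t=29: queue=[D,F] q_used=1 → run D
t=30: queue=[F] q_used=0 → run F
t=31: (idle)
t=32: (idle)
t=33: (idle)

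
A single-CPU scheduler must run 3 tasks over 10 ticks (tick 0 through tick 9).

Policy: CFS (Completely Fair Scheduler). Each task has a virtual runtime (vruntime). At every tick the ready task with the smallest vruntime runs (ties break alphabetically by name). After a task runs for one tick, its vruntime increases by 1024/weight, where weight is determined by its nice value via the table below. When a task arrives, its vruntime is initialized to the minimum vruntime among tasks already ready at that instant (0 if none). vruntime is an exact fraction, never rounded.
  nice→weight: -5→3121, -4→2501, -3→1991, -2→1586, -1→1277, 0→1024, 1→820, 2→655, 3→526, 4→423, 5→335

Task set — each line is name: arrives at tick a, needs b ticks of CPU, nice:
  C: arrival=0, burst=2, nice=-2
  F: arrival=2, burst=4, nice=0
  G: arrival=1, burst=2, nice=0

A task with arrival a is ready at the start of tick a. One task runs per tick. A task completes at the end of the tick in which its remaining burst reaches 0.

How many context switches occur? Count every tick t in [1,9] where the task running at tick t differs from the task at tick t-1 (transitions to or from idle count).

t=0: vr[C=0] → run C
t=1: vr[C=512/793 G=512/793] → run C
t=2: vr[F=512/793 G=512/793] → run F
t=3: vr[F=1305/793 G=512/793] → run G
t=4: vr[F=1305/793 G=1305/793] → run F
t=5: vr[F=2098/793 G=1305/793] → run G
t=6: vr[F=2098/793] → run F
t=7: vr[F=2891/793] → run F
t=8: (idle)
t=9: (idle)

context switches = 6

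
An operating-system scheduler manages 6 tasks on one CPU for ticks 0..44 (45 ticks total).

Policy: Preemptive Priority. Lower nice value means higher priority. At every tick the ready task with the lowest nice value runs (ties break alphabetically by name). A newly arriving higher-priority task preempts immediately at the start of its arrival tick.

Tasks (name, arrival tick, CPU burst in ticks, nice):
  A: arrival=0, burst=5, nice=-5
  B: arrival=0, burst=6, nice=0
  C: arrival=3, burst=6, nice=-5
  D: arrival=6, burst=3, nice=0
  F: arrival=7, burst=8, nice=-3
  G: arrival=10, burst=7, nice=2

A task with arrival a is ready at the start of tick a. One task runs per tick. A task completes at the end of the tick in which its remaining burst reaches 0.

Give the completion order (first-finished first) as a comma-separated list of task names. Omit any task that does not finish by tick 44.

t=0: ready={A,B} → run A
t=1: ready={A,B} → run A
t=2: ready={A,B} → run A
t=3: ready={A,B,C} → run A
t=4: ready={A,B,C} → run A
t=5: ready={B,C} → run C
t=6: ready={B,C,D} → run C
t=7: ready={B,C,D,F} → run C
t=8: ready={B,C,D,F} → run C
t=9: ready={B,C,D,F} → run C
t=10: ready={B,C,D,F,G} → run C
t=11: ready={B,D,F,G} → run F
t=12: ready={B,D,F,G} → run F
t=13: ready={B,D,F,G} → run F
t=14: ready={B,D,F,G} → run F
t=15: ready={B,D,F,G} → run F
t=16: ready={B,D,F,G} → run F
t=17: ready={B,D,F,G} → run F
t=18: ready={B,D,F,G} → run F
t=19: ready={B,D,G} → run B
t=20: ready={B,D,G} → run B
t=21: ready={B,D,G} → run B
t=22: ready={B,D,G} → run B
t=23: ready={B,D,G} → run B
t=24: ready={B,D,G} → run B
t=25: ready={D,G} → run D
t=26: ready={D,G} → run D
t=27: ready={D,G} → run D
t=28: ready={G} → run G
t=29: ready={G} → run G
t=30: ready={G} → run G
t=31: ready={G} → run G
t=32: ready={G} → run G
t=33: ready={G} → run G
t=34: ready={G} → run G
t=35: (idle)
t=36: (idle)
t=37: (idle)
t=38: (idle)
t=39: (idle)
t=40: (idle)
t=41: (idle)
t=42: (idle)
t=43: (idle)
t=44: (idle)

completion order = A, C, F, B, D, G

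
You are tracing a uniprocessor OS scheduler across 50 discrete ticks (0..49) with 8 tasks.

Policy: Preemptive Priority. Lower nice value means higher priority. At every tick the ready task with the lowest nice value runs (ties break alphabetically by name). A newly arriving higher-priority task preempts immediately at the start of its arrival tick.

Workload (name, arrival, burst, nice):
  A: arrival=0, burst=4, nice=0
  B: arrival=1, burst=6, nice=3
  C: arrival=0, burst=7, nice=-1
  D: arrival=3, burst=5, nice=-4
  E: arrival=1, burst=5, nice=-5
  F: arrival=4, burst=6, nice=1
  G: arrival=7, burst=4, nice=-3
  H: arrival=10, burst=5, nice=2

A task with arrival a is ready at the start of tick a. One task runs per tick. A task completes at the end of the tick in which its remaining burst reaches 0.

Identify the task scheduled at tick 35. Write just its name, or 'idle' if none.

running at tick 35 = H

t=0: ready={A,C} → run C
t=1: ready={A,B,C,E} → run E
t=2: ready={A,B,C,E} → run E
t=3: ready={A,B,C,D,E} → run E
t=4: ready={A,B,C,D,E,F} → run E
t=5: ready={A,B,C,D,E,F} → run E
t=6: ready={A,B,C,D,F} → run D
t=7: ready={A,B,C,D,F,G} → run D
t=8: ready={A,B,C,D,F,G} → run D
t=9: ready={A,B,C,D,F,G} → run D
t=10: ready={A,B,C,D,F,G,H} → run D
t=11: ready={A,B,C,F,G,H} → run G
t=12: ready={A,B,C,F,G,H} → run G
t=13: ready={A,B,C,F,G,H} → run G
t=14: ready={A,B,C,F,G,H} → run G
t=15: ready={A,B,C,F,H} → run C
t=16: ready={A,B,C,F,H} → run C
t=17: ready={A,B,C,F,H} → run C
t=18: ready={A,B,C,F,H} → run C
t=19: ready={A,B,C,F,H} → run C
t=20: ready={A,B,C,F,H} → run C
t=21: ready={A,B,F,H} → run A
t=22: ready={A,B,F,H} → run A
t=23: ready={A,B,F,H} → run A
t=24: ready={A,B,F,H} → run A
t=25: ready={B,F,H} → run F
t=26: ready={B,F,H} → run F
t=27: ready={B,F,H} → run F
t=28: ready={B,F,H} → run F
t=29: ready={B,F,H} → run F
t=30: ready={B,F,H} → run F
t=31: ready={B,H} → run H
t=32: ready={B,H} → run H
t=33: ready={B,H} → run H
t=34: ready={B,H} → run H
t=35: ready={B,H} → run H
t=36: ready={B} → run B
t=37: ready={B} → run B
t=38: ready={B} → run B
t=39: ready={B} → run B
t=40: ready={B} → run B
t=41: ready={B} → run B
t=42: (idle)
t=43: (idle)
t=44: (idle)
t=45: (idle)
t=46: (idle)
t=47: (idle)
t=48: (idle)
t=49: (idle)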